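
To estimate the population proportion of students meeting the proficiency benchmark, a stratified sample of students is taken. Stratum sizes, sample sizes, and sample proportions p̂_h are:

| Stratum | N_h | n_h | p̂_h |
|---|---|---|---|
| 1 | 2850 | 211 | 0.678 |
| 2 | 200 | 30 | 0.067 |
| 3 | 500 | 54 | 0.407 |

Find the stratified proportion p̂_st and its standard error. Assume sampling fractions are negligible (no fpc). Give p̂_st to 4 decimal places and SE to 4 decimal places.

N = 3550; stratum weights W_h = N_h/N.
p̂_st = Σ W_h p̂_h = (2850·0.678 + 200·0.067 + 500·0.407)/3550 = 0.60541
V̂(p̂_st) = Σ W_h² p̂_h(1−p̂_h)/(n_h−1):
  stratum 1: (2850/3550)²·0.678·0.322/210 = 0.000670038
  stratum 2: (200/3550)²·0.067·0.933/29 = 6.84166e-06
  stratum 3: (500/3550)²·0.407·0.593/53 = 9.03351e-05
V̂(p̂_st) = 0.000767215; SE = √V̂ = 0.0276986

p̂_st ≈ 0.6054, SE ≈ 0.0277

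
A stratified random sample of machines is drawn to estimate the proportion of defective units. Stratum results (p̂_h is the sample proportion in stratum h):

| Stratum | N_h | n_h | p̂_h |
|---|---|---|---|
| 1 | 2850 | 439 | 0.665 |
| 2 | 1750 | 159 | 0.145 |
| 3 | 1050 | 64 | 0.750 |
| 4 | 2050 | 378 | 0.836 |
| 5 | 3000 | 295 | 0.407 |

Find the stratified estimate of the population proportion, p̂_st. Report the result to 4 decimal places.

N = 10700; stratum weights W_h = N_h/N.
p̂_st = Σ W_h p̂_h = (2850·0.665 + 1750·0.145 + 1050·0.750 + 2050·0.836 + 3000·0.407)/10700 = 0.54872

p̂_st ≈ 0.5487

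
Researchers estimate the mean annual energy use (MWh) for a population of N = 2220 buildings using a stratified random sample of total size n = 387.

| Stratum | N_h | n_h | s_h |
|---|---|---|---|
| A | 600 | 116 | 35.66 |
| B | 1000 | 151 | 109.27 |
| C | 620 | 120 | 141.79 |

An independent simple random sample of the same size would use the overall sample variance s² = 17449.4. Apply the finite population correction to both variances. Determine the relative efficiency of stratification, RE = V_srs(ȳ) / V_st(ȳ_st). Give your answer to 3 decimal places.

V̂(ȳ_st) = Σ W_h² (1 − n_h/N_h) s_h²/n_h, with W_h = N_h/N and N = 2220:
  stratum A: (600/2220)²·(1 − 116/600)·35.66²/116 = 0.645945
  stratum B: (1000/2220)²·(1 − 151/1000)·109.27²/151 = 13.6216
  stratum C: (620/2220)²·(1 − 120/620)·141.79²/120 = 10.5382
V_st = 24.8057
V_srs = (1 − 387/2220)·17449.4/387 = 37.2288
Relative efficiency = V_srs / V_st = 37.2288/24.8057 = 1.5008

RE ≈ 1.501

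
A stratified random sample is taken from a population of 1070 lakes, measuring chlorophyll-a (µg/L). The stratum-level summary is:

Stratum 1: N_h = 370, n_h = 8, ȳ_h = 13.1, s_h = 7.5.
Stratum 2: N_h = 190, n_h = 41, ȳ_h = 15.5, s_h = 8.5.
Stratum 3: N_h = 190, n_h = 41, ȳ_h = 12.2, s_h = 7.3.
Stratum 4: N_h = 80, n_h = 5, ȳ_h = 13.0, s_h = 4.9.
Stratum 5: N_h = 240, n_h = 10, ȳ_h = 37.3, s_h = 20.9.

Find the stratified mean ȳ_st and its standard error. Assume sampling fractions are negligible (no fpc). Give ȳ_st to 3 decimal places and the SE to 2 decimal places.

ȳ_st ≈ 18.787, SE ≈ 1.78

ȳ_st = Σ W_h ȳ_h = (370·13.1 + 190·15.5 + 190·12.2 + 80·13.0 + 240·37.3)/1070 = 18.78692
V̂(ȳ_st) = Σ W_h² s_h²/n_h, with W_h = N_h/N and N = 1070:
  stratum 1: (370/1070)²·7.5²/8 = 0.840753
  stratum 2: (190/1070)²·8.5²/41 = 0.055564
  stratum 3: (190/1070)²·7.3²/41 = 0.0409828
  stratum 4: (80/1070)²·4.9²/5 = 0.0268432
  stratum 5: (240/1070)²·20.9²/10 = 2.19759
V̂(ȳ_st) = 3.16174
SE(ȳ_st) = √3.16174 = 1.77813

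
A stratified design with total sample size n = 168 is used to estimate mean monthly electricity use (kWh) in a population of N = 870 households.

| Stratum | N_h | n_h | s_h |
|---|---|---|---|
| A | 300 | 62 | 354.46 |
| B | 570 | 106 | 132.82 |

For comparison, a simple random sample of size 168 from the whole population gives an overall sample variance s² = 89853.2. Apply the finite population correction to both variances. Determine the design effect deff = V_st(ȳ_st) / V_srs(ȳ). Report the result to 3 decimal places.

V̂(ȳ_st) = Σ W_h² (1 − n_h/N_h) s_h²/n_h, with W_h = N_h/N and N = 870:
  stratum A: (300/870)²·(1 − 62/300)·354.46²/62 = 191.162
  stratum B: (570/870)²·(1 − 106/570)·132.82²/106 = 58.1534
V_st = 249.316
V_srs = (1 − 168/870)·89853.2/168 = 431.561
deff = V_st / V_srs = 249.316/431.561 = 0.5777

deff ≈ 0.578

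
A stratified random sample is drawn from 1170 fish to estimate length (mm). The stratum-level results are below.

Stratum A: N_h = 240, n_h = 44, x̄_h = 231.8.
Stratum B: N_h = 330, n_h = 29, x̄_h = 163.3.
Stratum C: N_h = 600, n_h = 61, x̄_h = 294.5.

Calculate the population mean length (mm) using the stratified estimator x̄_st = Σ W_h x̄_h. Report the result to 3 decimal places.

N = Σ N_h = 1170. Stratum weights W_h = N_h/N.
x̄_st = (240·231.8 + 330·163.3 + 600·294.5) / 1170 = 244.63333

x̄_st ≈ 244.633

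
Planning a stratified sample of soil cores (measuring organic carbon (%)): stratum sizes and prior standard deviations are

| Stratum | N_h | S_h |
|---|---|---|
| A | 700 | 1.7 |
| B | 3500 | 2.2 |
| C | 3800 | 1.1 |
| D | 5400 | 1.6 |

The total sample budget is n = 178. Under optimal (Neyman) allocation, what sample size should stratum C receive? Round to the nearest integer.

34

Neyman allocation: n_h = n · N_h S_h / Σ N_i S_i, with n = 178.
  stratum A: N_h·S_h = 700·1.7 = 1190.00
  stratum B: N_h·S_h = 3500·2.2 = 7700.00
  stratum C: N_h·S_h = 3800·1.1 = 4180.00
  stratum D: N_h·S_h = 5400·1.6 = 8640.00
Σ N_h S_h = 21710.00
n for stratum C = 178·4180.00/21710.00 = 34.272 → 34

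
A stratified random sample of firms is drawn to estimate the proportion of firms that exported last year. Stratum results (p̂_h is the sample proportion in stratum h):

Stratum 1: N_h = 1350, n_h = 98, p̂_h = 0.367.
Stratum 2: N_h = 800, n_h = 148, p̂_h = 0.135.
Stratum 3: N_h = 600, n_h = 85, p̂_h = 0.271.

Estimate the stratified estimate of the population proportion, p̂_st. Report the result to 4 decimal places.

N = 2750; stratum weights W_h = N_h/N.
p̂_st = Σ W_h p̂_h = (1350·0.367 + 800·0.135 + 600·0.271)/2750 = 0.27856

p̂_st ≈ 0.2786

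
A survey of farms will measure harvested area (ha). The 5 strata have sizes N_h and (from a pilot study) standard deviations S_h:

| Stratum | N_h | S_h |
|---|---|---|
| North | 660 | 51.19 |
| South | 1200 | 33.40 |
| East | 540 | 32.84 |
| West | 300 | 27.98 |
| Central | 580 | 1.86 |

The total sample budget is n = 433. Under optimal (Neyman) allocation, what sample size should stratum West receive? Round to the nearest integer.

Neyman allocation: n_h = n · N_h S_h / Σ N_i S_i, with n = 433.
  stratum North: N_h·S_h = 660·51.19 = 33785.40
  stratum South: N_h·S_h = 1200·33.40 = 40080.00
  stratum East: N_h·S_h = 540·32.84 = 17733.60
  stratum West: N_h·S_h = 300·27.98 = 8394.00
  stratum Central: N_h·S_h = 580·1.86 = 1078.80
Σ N_h S_h = 101071.80
n for stratum West = 433·8394.00/101071.80 = 35.961 → 36

36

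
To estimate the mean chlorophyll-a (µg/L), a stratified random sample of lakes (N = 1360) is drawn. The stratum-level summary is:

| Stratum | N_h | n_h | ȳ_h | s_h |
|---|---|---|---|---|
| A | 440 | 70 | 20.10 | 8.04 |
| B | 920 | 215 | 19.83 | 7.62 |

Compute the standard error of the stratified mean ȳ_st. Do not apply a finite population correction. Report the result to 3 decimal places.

SE(ȳ_st) ≈ 0.469

V̂(ȳ_st) = Σ W_h² s_h²/n_h, with W_h = N_h/N and N = 1360:
  stratum A: (440/1360)²·8.04²/70 = 0.0966588
  stratum B: (920/1360)²·7.62²/215 = 0.123586
V̂(ȳ_st) = 0.220245
SE(ȳ_st) = √0.220245 = 0.469303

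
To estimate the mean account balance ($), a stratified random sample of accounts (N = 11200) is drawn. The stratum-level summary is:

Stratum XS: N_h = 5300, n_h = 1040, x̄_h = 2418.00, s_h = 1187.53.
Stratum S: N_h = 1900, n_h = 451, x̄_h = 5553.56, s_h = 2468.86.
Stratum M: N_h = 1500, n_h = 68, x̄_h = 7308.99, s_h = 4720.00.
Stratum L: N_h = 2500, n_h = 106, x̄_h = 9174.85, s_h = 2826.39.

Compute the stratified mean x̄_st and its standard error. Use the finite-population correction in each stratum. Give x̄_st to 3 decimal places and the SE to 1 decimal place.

x̄_st ≈ 5113.194, SE ≈ 98.7

x̄_st = Σ W_h x̄_h = (5300·2418.00 + 1900·5553.56 + 1500·7308.99 + 2500·9174.85)/11200 = 5113.19411
V̂(x̄_st) = Σ W_h² (1 − n_h/N_h) s_h²/n_h, with W_h = N_h/N and N = 11200:
  stratum XS: (5300/11200)²·(1 − 1040/5300)·1187.53²/1040 = 244.065
  stratum S: (1900/11200)²·(1 − 451/1900)·2468.86²/451 = 296.621
  stratum M: (1500/11200)²·(1 − 68/1500)·4720.00²/68 = 5610.14
  stratum L: (2500/11200)²·(1 − 106/2500)·2826.39²/106 = 3595.72
V̂(x̄_st) = 9746.55
SE(x̄_st) = √9746.55 = 98.7246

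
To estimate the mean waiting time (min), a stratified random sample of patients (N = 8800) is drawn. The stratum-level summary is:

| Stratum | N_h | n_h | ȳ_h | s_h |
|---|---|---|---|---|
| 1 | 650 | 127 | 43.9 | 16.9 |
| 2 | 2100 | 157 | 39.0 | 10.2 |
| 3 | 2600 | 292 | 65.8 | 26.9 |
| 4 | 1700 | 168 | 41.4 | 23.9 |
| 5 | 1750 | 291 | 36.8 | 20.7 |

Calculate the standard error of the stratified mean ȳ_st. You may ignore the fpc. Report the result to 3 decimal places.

SE(ȳ_st) ≈ 0.672

V̂(ȳ_st) = Σ W_h² s_h²/n_h, with W_h = N_h/N and N = 8800:
  stratum 1: (650/8800)²·16.9²/127 = 0.0122696
  stratum 2: (2100/8800)²·10.2²/157 = 0.0377376
  stratum 3: (2600/8800)²·26.9²/292 = 0.216323
  stratum 4: (1700/8800)²·23.9²/168 = 0.126888
  stratum 5: (1750/8800)²·20.7²/291 = 0.0582316
V̂(ȳ_st) = 0.451449
SE(ȳ_st) = √0.451449 = 0.6719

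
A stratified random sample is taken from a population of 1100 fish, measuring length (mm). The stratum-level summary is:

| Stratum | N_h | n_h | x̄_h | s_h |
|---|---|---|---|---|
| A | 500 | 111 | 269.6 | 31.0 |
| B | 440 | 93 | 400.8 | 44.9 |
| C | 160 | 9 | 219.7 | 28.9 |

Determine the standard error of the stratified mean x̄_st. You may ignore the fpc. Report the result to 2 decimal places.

V̂(x̄_st) = Σ W_h² s_h²/n_h, with W_h = N_h/N and N = 1100:
  stratum A: (500/1100)²·31.0²/111 = 1.78877
  stratum B: (440/1100)²·44.9²/93 = 3.4684
  stratum C: (160/1100)²·28.9²/9 = 1.9634
V̂(x̄_st) = 7.22057
SE(x̄_st) = √7.22057 = 2.68711

SE(x̄_st) ≈ 2.69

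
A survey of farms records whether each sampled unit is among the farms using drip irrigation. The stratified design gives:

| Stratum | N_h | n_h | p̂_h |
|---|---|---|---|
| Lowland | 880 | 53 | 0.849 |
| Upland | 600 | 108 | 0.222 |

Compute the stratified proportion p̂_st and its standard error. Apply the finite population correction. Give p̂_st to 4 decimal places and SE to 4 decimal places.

p̂_st ≈ 0.5948, SE ≈ 0.0322

N = 1480; stratum weights W_h = N_h/N.
p̂_st = Σ W_h p̂_h = (880·0.849 + 600·0.222)/1480 = 0.59481
V̂(p̂_st) = Σ W_h² (1 − n_h/N_h) p̂_h(1−p̂_h)/(n_h−1):
  stratum Lowland: (880/1480)²·(1 − 53/880)·0.849·0.151/52 = 0.000819117
  stratum Upland: (600/1480)²·(1 − 108/600)·0.222·0.778/107 = 0.000217541
V̂(p̂_st) = 0.00103666; SE = √V̂ = 0.0321972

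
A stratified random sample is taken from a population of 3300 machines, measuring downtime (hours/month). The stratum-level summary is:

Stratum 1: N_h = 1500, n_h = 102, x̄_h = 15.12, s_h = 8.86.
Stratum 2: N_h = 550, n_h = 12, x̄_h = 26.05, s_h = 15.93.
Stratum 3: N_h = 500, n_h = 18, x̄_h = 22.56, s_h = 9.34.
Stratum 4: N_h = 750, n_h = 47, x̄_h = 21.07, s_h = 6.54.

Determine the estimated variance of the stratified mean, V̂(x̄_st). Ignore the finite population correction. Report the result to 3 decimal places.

V̂(x̄_st) = Σ W_h² s_h²/n_h, with W_h = N_h/N and N = 3300:
  stratum 1: (1500/3300)²·8.86²/102 = 0.159009
  stratum 2: (550/3300)²·15.93²/12 = 0.587419
  stratum 3: (500/3300)²·9.34²/18 = 0.111259
  stratum 4: (750/3300)²·6.54²/47 = 0.0470059
V̂(x̄_st) = 0.904692

V̂(x̄_st) ≈ 0.905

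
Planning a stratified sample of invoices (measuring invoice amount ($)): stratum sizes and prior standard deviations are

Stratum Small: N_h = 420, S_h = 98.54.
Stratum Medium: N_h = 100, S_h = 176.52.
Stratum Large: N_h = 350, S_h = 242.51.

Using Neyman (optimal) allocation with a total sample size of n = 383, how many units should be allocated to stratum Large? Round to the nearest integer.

Neyman allocation: n_h = n · N_h S_h / Σ N_i S_i, with n = 383.
  stratum Small: N_h·S_h = 420·98.54 = 41386.80
  stratum Medium: N_h·S_h = 100·176.52 = 17652.00
  stratum Large: N_h·S_h = 350·242.51 = 84878.50
Σ N_h S_h = 143917.30
n for stratum Large = 383·84878.50/143917.30 = 225.883 → 226

226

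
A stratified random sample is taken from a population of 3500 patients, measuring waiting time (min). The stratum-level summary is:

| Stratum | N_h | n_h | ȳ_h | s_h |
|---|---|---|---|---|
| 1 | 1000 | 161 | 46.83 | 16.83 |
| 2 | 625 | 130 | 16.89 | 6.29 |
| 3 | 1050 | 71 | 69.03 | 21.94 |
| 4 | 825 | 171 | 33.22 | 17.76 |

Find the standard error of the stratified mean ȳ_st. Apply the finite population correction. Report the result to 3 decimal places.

SE(ȳ_st) ≈ 0.882

V̂(ȳ_st) = Σ W_h² (1 − n_h/N_h) s_h²/n_h, with W_h = N_h/N and N = 3500:
  stratum 1: (1000/3500)²·(1 − 161/1000)·16.83²/161 = 0.120495
  stratum 2: (625/3500)²·(1 − 130/625)·6.29²/130 = 0.00768612
  stratum 3: (1050/3500)²·(1 − 71/1050)·21.94²/71 = 0.568919
  stratum 4: (825/3500)²·(1 − 171/825)·17.76²/171 = 0.0812429
V̂(ȳ_st) = 0.778343
SE(ȳ_st) = √0.778343 = 0.882238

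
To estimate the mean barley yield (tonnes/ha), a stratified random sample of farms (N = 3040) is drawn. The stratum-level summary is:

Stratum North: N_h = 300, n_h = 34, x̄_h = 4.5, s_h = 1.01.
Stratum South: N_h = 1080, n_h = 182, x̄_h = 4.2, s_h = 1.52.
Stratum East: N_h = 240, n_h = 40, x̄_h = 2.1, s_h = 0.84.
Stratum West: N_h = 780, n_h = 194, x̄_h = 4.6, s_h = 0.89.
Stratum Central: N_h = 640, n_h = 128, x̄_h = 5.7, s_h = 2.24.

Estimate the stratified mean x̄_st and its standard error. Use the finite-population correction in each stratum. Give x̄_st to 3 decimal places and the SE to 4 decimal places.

x̄_st = Σ W_h x̄_h = (300·4.5 + 1080·4.2 + 240·2.1 + 780·4.6 + 640·5.7)/3040 = 4.48224
V̂(x̄_st) = Σ W_h² (1 − n_h/N_h) s_h²/n_h, with W_h = N_h/N and N = 3040:
  stratum North: (300/3040)²·(1 − 34/300)·1.01²/34 = 0.000259071
  stratum South: (1080/3040)²·(1 − 182/1080)·1.52²/182 = 0.0013322
  stratum East: (240/3040)²·(1 − 40/240)·0.84²/40 = 9.16205e-05
  stratum West: (780/3040)²·(1 − 194/780)·0.89²/194 = 0.00020194
  stratum Central: (640/3040)²·(1 − 128/640)·2.24²/128 = 0.00138992
V̂(x̄_st) = 0.00327475
SE(x̄_st) = √0.00327475 = 0.0572254

x̄_st ≈ 4.482, SE ≈ 0.0572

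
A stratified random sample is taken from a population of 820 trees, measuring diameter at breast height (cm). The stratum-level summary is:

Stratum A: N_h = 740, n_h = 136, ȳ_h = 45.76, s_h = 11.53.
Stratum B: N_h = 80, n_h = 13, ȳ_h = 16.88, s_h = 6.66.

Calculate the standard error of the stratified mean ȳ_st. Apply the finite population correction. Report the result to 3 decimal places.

V̂(ȳ_st) = Σ W_h² (1 − n_h/N_h) s_h²/n_h, with W_h = N_h/N and N = 820:
  stratum A: (740/820)²·(1 − 136/740)·11.53²/136 = 0.649772
  stratum B: (80/820)²·(1 − 13/80)·6.66²/13 = 0.0271983
V̂(ȳ_st) = 0.67697
SE(ȳ_st) = √0.67697 = 0.822782

SE(ȳ_st) ≈ 0.823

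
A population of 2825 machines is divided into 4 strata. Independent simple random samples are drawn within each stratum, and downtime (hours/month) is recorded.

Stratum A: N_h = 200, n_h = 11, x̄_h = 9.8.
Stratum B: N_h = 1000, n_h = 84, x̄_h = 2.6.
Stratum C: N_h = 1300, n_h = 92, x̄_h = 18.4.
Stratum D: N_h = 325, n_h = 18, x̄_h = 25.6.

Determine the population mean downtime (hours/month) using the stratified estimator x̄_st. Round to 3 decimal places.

N = Σ N_h = 2825. Stratum weights W_h = N_h/N.
x̄_st = (200·9.8 + 1000·2.6 + 1300·18.4 + 325·25.6) / 2825 = 13.02655

x̄_st ≈ 13.027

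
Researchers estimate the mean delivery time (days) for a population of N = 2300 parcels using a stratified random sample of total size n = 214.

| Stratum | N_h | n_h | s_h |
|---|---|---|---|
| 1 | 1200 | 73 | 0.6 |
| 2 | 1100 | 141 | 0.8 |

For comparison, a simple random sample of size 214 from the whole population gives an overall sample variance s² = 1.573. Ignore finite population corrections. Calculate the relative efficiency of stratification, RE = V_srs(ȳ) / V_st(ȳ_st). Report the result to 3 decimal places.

V̂(ȳ_st) = Σ W_h² s_h²/n_h, with W_h = N_h/N and N = 2300:
  stratum 1: (1200/2300)²·0.6²/73 = 0.00134241
  stratum 2: (1100/2300)²·0.8²/141 = 0.00103822
V_st = 0.00238064
V_srs = s²/n = 1.573/214 = 0.00735047
Relative efficiency = V_srs / V_st = 0.00735047/0.00238064 = 3.0876

RE ≈ 3.088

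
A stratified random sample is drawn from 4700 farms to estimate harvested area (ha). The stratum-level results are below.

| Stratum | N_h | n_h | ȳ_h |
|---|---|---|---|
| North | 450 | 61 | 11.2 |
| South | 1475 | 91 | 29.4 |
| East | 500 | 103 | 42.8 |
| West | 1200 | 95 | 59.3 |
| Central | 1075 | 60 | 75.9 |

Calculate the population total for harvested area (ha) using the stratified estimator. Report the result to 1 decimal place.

τ̂_st ≈ 222557.5

τ̂_st = Σ N_h ȳ_h = 450·11.2 + 1475·29.4 + 500·42.8 + 1200·59.3 + 1075·75.9 = 222557.5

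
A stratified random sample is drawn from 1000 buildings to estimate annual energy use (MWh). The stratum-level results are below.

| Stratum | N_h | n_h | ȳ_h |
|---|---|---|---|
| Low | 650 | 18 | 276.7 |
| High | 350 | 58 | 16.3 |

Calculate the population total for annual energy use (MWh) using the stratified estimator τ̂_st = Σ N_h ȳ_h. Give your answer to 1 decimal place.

τ̂_st ≈ 185560.0

τ̂_st = Σ N_h ȳ_h = 650·276.7 + 350·16.3 = 185560.0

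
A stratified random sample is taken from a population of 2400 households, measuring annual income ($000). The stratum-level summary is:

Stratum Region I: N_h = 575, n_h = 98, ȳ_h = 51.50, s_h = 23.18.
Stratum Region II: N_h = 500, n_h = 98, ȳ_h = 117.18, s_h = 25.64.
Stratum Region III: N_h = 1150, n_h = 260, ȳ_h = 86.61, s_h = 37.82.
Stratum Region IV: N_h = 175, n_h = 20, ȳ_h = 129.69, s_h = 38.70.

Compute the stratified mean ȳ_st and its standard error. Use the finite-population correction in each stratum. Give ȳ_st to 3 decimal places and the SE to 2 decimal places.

ȳ_st = Σ W_h ȳ_h = (575·51.50 + 500·117.18 + 1150·86.61 + 175·129.69)/2400 = 87.70823
V̂(ȳ_st) = Σ W_h² (1 − n_h/N_h) s_h²/n_h, with W_h = N_h/N and N = 2400:
  stratum Region I: (575/2400)²·(1 − 98/575)·23.18²/98 = 0.261075
  stratum Region II: (500/2400)²·(1 − 98/500)·25.64²/98 = 0.23409
  stratum Region III: (1150/2400)²·(1 − 260/1150)·37.82²/260 = 0.977541
  stratum Region IV: (175/2400)²·(1 − 20/175)·38.70²/20 = 0.352646
V̂(ȳ_st) = 1.82535
SE(ȳ_st) = √1.82535 = 1.35106

ȳ_st ≈ 87.708, SE ≈ 1.35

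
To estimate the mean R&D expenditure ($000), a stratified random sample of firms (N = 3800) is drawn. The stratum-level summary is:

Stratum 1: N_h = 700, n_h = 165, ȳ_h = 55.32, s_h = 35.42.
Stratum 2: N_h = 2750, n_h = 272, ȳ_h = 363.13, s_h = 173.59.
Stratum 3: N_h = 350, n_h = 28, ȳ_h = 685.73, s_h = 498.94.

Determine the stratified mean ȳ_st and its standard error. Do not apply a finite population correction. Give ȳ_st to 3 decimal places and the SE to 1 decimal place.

ȳ_st ≈ 336.141, SE ≈ 11.6

ȳ_st = Σ W_h ȳ_h = (700·55.32 + 2750·363.13 + 350·685.73)/3800 = 336.14132
V̂(ȳ_st) = Σ W_h² s_h²/n_h, with W_h = N_h/N and N = 3800:
  stratum 1: (700/3800)²·35.42²/165 = 0.258013
  stratum 2: (2750/3800)²·173.59²/272 = 58.0201
  stratum 3: (350/3800)²·498.94²/28 = 75.4236
V̂(ȳ_st) = 133.702
SE(ȳ_st) = √133.702 = 11.5629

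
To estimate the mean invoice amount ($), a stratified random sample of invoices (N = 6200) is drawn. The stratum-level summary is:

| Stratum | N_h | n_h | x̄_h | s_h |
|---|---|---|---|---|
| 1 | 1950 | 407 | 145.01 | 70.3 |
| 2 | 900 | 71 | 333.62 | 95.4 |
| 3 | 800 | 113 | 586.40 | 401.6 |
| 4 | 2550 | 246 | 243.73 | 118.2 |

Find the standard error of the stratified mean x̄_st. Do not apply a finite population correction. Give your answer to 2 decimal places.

SE(x̄_st) ≈ 6.11

V̂(x̄_st) = Σ W_h² s_h²/n_h, with W_h = N_h/N and N = 6200:
  stratum 1: (1950/6200)²·70.3²/407 = 1.20116
  stratum 2: (900/6200)²·95.4²/71 = 2.7011
  stratum 3: (800/6200)²·401.6²/113 = 23.7632
  stratum 4: (2550/6200)²·118.2²/246 = 9.6072
V̂(x̄_st) = 37.2727
SE(x̄_st) = √37.2727 = 6.10514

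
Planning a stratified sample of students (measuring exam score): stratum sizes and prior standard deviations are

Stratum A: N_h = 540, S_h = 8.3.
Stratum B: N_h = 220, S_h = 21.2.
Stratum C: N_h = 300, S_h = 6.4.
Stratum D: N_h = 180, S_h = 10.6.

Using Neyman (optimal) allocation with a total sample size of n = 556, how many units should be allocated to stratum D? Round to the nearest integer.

Neyman allocation: n_h = n · N_h S_h / Σ N_i S_i, with n = 556.
  stratum A: N_h·S_h = 540·8.3 = 4482.00
  stratum B: N_h·S_h = 220·21.2 = 4664.00
  stratum C: N_h·S_h = 300·6.4 = 1920.00
  stratum D: N_h·S_h = 180·10.6 = 1908.00
Σ N_h S_h = 12974.00
n for stratum D = 556·1908.00/12974.00 = 81.767 → 82

82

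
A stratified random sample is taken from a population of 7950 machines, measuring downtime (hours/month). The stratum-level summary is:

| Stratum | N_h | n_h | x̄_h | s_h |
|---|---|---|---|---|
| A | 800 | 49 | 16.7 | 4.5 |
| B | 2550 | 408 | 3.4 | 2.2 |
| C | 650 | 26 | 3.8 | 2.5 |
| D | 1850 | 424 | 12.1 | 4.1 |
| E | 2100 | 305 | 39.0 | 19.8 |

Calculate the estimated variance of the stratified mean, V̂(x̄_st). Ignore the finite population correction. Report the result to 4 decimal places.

V̂(x̄_st) = Σ W_h² s_h²/n_h, with W_h = N_h/N and N = 7950:
  stratum A: (800/7950)²·4.5²/49 = 0.0041848
  stratum B: (2550/7950)²·2.2²/408 = 0.00122048
  stratum C: (650/7950)²·2.5²/26 = 0.00160694
  stratum D: (1850/7950)²·4.1²/424 = 0.0021469
  stratum E: (2100/7950)²·19.8²/305 = 0.0896881
V̂(x̄_st) = 0.0988472

V̂(x̄_st) ≈ 0.0988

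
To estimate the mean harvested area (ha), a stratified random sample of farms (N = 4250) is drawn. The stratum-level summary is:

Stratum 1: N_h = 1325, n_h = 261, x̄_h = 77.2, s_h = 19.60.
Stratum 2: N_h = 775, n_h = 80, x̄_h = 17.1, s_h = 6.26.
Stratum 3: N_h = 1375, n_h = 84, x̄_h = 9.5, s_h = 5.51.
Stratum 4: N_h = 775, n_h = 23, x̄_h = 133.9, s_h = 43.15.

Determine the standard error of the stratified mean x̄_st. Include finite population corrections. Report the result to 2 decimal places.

V̂(x̄_st) = Σ W_h² (1 − n_h/N_h) s_h²/n_h, with W_h = N_h/N and N = 4250:
  stratum 1: (1325/4250)²·(1 − 261/1325)·19.60²/261 = 0.114882
  stratum 2: (775/4250)²·(1 − 80/775)·6.26²/80 = 0.0146072
  stratum 3: (1375/4250)²·(1 − 84/1375)·5.51²/84 = 0.0355202
  stratum 4: (775/4250)²·(1 − 23/775)·43.15²/23 = 2.61201
V̂(x̄_st) = 2.77702
SE(x̄_st) = √2.77702 = 1.66644

SE(x̄_st) ≈ 1.67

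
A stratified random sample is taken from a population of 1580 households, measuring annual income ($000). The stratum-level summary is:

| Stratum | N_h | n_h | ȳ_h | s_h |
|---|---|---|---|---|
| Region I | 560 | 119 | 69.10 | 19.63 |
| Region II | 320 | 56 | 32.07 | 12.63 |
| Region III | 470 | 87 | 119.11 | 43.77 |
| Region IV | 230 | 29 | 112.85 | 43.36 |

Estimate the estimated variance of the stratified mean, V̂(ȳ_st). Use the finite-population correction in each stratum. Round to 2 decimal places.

V̂(ȳ_st) = Σ W_h² (1 − n_h/N_h) s_h²/n_h, with W_h = N_h/N and N = 1580:
  stratum Region I: (560/1580)²·(1 − 119/560)·19.63²/119 = 0.320336
  stratum Region II: (320/1580)²·(1 − 56/320)·12.63²/56 = 0.0963959
  stratum Region III: (470/1580)²·(1 − 87/470)·43.77²/87 = 1.58787
  stratum Region IV: (230/1580)²·(1 − 29/230)·43.36²/29 = 1.20058
V̂(ȳ_st) = 3.20518

V̂(ȳ_st) ≈ 3.21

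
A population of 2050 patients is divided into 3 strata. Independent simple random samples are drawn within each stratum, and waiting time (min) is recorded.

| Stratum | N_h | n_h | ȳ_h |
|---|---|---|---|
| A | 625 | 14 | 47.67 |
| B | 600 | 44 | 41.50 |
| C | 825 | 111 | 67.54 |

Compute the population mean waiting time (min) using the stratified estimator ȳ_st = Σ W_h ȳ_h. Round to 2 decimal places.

N = Σ N_h = 2050. Stratum weights W_h = N_h/N.
ȳ_st = (625·47.67 + 600·41.50 + 825·67.54) / 2050 = 53.8606

ȳ_st ≈ 53.86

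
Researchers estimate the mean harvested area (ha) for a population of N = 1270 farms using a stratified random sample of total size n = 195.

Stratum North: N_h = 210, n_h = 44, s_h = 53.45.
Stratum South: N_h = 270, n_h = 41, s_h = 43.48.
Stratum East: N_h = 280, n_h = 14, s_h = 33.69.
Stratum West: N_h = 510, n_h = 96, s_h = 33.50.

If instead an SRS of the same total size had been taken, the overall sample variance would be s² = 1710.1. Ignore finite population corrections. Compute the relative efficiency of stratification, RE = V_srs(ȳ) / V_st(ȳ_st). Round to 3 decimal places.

V̂(ȳ_st) = Σ W_h² s_h²/n_h, with W_h = N_h/N and N = 1270:
  stratum North: (210/1270)²·53.45²/44 = 1.77531
  stratum South: (270/1270)²·43.48²/41 = 2.08408
  stratum East: (280/1270)²·33.69²/14 = 3.94078
  stratum West: (510/1270)²·33.50²/96 = 1.88517
V_st = 9.68535
V_srs = s²/n = 1710.1/195 = 8.76974
Relative efficiency = V_srs / V_st = 8.76974/9.68535 = 0.9055

RE ≈ 0.905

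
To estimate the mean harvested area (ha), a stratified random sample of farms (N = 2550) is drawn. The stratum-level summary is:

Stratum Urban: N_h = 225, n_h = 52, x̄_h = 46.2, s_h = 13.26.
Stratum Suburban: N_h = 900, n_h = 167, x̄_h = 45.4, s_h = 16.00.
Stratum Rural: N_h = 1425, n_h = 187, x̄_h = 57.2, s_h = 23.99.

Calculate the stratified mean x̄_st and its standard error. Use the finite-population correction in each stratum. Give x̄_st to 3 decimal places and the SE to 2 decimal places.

x̄_st = Σ W_h x̄_h = (225·46.2 + 900·45.4 + 1425·57.2)/2550 = 52.06471
V̂(x̄_st) = Σ W_h² (1 − n_h/N_h) s_h²/n_h, with W_h = N_h/N and N = 2550:
  stratum Urban: (225/2550)²·(1 − 52/225)·13.26²/52 = 0.020241
  stratum Suburban: (900/2550)²·(1 − 167/900)·16.00²/167 = 0.155521
  stratum Rural: (1425/2550)²·(1 − 187/1425)·23.99²/187 = 0.834976
V̂(x̄_st) = 1.01074
SE(x̄_st) = √1.01074 = 1.00535

x̄_st ≈ 52.065, SE ≈ 1.01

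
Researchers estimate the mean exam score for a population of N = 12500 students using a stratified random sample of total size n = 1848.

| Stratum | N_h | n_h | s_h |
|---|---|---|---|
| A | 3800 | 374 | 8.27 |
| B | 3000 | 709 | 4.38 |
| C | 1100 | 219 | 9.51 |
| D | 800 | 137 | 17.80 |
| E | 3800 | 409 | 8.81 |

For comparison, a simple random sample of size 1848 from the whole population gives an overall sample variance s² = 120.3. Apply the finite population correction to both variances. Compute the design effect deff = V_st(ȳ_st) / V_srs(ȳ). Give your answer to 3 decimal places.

V̂(ȳ_st) = Σ W_h² (1 − n_h/N_h) s_h²/n_h, with W_h = N_h/N and N = 12500:
  stratum A: (3800/12500)²·(1 − 374/3800)·8.27²/374 = 0.0152367
  stratum B: (3000/12500)²·(1 − 709/3000)·4.38²/709 = 0.00119022
  stratum C: (1100/12500)²·(1 − 219/1100)·9.51²/219 = 0.00256133
  stratum D: (800/12500)²·(1 − 137/800)·17.80²/137 = 0.0078506
  stratum E: (3800/12500)²·(1 − 409/3800)·8.81²/409 = 0.0156502
V_st = 0.042489
V_srs = (1 − 1848/12500)·120.3/1848 = 0.0554734
deff = V_st / V_srs = 0.042489/0.0554734 = 0.7659

deff ≈ 0.766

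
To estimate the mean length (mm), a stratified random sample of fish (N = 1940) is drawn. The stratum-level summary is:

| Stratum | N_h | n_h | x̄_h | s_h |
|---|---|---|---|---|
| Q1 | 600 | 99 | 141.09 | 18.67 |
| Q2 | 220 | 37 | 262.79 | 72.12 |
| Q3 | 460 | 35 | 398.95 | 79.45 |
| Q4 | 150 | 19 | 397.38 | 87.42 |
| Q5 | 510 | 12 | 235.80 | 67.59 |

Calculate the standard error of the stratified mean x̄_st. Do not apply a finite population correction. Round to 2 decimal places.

SE(x̄_st) ≈ 6.40

V̂(x̄_st) = Σ W_h² s_h²/n_h, with W_h = N_h/N and N = 1940:
  stratum Q1: (600/1940)²·18.67²/99 = 0.336785
  stratum Q2: (220/1940)²·72.12²/37 = 1.80781
  stratum Q3: (460/1940)²·79.45²/35 = 10.1399
  stratum Q4: (150/1940)²·87.42²/19 = 2.40462
  stratum Q5: (510/1940)²·67.59²/12 = 26.31
V̂(x̄_st) = 40.9991
SE(x̄_st) = √40.9991 = 6.40305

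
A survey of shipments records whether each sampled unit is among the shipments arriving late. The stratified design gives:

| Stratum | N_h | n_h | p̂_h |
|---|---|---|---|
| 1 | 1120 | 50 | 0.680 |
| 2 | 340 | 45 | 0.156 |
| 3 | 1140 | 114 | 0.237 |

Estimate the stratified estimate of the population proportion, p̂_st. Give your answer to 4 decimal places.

N = 2600; stratum weights W_h = N_h/N.
p̂_st = Σ W_h p̂_h = (1120·0.680 + 340·0.156 + 1140·0.237)/2600 = 0.41724

p̂_st ≈ 0.4172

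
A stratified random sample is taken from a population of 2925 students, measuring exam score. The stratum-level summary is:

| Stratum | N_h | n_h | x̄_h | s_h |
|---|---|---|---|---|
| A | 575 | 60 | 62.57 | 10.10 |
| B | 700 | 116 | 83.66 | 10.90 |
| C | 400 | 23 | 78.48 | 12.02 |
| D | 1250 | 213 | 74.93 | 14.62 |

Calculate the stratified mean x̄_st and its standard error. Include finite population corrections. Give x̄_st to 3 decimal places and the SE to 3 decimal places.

x̄_st ≈ 75.075, SE ≈ 0.609

x̄_st = Σ W_h x̄_h = (575·62.57 + 700·83.66 + 400·78.48 + 1250·74.93)/2925 = 75.07496
V̂(x̄_st) = Σ W_h² (1 − n_h/N_h) s_h²/n_h, with W_h = N_h/N and N = 2925:
  stratum A: (575/2925)²·(1 − 60/575)·10.10²/60 = 0.0588457
  stratum B: (700/2925)²·(1 − 116/700)·10.90²/116 = 0.0489389
  stratum C: (400/2925)²·(1 − 23/400)·12.02²/23 = 0.110721
  stratum D: (1250/2925)²·(1 − 213/1250)·14.62²/213 = 0.152038
V̂(x̄_st) = 0.370544
SE(x̄_st) = √0.370544 = 0.608723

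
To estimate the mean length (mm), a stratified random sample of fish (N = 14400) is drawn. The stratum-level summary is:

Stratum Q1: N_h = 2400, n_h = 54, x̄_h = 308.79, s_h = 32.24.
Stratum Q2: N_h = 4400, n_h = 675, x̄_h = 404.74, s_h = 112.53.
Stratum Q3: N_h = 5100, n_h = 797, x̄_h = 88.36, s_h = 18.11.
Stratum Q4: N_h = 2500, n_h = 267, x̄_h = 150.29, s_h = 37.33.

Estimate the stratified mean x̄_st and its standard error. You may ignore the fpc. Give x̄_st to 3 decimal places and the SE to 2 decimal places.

x̄_st = Σ W_h x̄_h = (2400·308.79 + 4400·404.74 + 5100·88.36 + 2500·150.29)/14400 = 232.52174
V̂(x̄_st) = Σ W_h² s_h²/n_h, with W_h = N_h/N and N = 14400:
  stratum Q1: (2400/14400)²·32.24²/54 = 0.53468
  stratum Q2: (4400/14400)²·112.53²/675 = 1.75151
  stratum Q3: (5100/14400)²·18.11²/797 = 0.0516171
  stratum Q4: (2500/14400)²·37.33²/267 = 0.157311
V̂(x̄_st) = 2.49512
SE(x̄_st) = √2.49512 = 1.5796

x̄_st ≈ 232.522, SE ≈ 1.58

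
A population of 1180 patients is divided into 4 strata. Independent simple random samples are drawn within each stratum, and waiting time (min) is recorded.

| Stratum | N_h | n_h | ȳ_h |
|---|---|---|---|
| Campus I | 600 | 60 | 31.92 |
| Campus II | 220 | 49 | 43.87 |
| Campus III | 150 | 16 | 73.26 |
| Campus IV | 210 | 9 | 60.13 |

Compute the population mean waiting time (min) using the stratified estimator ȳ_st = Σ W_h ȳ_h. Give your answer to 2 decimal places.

ȳ_st ≈ 44.42

N = Σ N_h = 1180. Stratum weights W_h = N_h/N.
ȳ_st = (600·31.92 + 220·43.87 + 150·73.26 + 210·60.13) / 1180 = 44.4235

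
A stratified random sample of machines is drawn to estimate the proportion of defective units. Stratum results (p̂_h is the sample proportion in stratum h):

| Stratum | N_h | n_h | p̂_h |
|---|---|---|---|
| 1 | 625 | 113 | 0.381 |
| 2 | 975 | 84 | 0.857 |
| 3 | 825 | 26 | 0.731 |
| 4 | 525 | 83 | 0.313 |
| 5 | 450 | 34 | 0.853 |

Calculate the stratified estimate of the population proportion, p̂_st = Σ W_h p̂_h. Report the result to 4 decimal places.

N = 3400; stratum weights W_h = N_h/N.
p̂_st = Σ W_h p̂_h = (625·0.381 + 975·0.857 + 825·0.731 + 525·0.313 + 450·0.853)/3400 = 0.65440

p̂_st ≈ 0.6544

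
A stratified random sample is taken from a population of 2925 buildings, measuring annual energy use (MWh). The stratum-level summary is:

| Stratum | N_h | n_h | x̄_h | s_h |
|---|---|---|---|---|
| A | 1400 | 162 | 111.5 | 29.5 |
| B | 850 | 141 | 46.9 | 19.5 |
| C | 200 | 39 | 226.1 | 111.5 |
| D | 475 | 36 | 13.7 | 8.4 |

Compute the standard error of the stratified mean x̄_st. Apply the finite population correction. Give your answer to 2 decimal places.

SE(x̄_st) ≈ 1.59

V̂(x̄_st) = Σ W_h² (1 − n_h/N_h) s_h²/n_h, with W_h = N_h/N and N = 2925:
  stratum A: (1400/2925)²·(1 − 162/1400)·29.5²/162 = 1.08824
  stratum B: (850/2925)²·(1 − 141/850)·19.5²/141 = 0.189961
  stratum C: (200/2925)²·(1 − 39/200)·111.5²/39 = 1.19975
  stratum D: (475/2925)²·(1 − 36/475)·8.4²/36 = 0.0477708
V̂(x̄_st) = 2.52572
SE(x̄_st) = √2.52572 = 1.58925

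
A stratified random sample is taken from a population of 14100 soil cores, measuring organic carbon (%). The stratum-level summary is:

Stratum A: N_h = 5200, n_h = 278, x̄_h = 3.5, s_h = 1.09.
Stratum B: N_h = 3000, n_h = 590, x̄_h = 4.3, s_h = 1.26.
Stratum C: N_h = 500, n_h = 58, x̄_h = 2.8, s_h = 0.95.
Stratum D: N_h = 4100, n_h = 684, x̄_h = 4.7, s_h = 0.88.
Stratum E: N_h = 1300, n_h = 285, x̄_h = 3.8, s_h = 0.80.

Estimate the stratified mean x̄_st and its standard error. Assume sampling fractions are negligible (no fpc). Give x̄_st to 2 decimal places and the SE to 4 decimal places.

x̄_st = Σ W_h x̄_h = (5200·3.5 + 3000·4.3 + 500·2.8 + 4100·4.7 + 1300·3.8)/14100 = 4.02199
V̂(x̄_st) = Σ W_h² s_h²/n_h, with W_h = N_h/N and N = 14100:
  stratum A: (5200/14100)²·1.09²/278 = 0.000581268
  stratum B: (3000/14100)²·1.26²/590 = 0.000121813
  stratum C: (500/14100)²·0.95²/58 = 1.95669e-05
  stratum D: (4100/14100)²·0.88²/684 = 9.57279e-05
  stratum E: (1300/14100)²·0.80²/285 = 1.9089e-05
V̂(x̄_st) = 0.000837465
SE(x̄_st) = √0.000837465 = 0.028939

x̄_st ≈ 4.02, SE ≈ 0.0289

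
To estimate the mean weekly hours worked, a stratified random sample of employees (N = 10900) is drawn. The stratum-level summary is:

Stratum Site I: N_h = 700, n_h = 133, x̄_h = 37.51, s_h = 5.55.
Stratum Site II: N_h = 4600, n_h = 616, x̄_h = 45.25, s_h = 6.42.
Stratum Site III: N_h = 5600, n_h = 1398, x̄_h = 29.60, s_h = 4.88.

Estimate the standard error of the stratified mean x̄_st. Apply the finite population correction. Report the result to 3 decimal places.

SE(x̄_st) ≈ 0.120

V̂(x̄_st) = Σ W_h² (1 − n_h/N_h) s_h²/n_h, with W_h = N_h/N and N = 10900:
  stratum Site I: (700/10900)²·(1 − 133/700)·5.55²/133 = 0.000773682
  stratum Site II: (4600/10900)²·(1 − 616/4600)·6.42²/616 = 0.0103208
  stratum Site III: (5600/10900)²·(1 − 1398/5600)·4.88²/1398 = 0.00337383
V̂(x̄_st) = 0.0144683
SE(x̄_st) = √0.0144683 = 0.120284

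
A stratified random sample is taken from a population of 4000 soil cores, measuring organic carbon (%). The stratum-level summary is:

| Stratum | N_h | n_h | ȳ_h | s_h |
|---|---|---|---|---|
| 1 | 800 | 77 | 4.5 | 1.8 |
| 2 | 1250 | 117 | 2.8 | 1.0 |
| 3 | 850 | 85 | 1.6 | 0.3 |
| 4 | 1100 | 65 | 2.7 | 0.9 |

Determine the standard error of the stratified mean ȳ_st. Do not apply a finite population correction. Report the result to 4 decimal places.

SE(ȳ_st) ≈ 0.0592

V̂(ȳ_st) = Σ W_h² s_h²/n_h, with W_h = N_h/N and N = 4000:
  stratum 1: (800/4000)²·1.8²/77 = 0.00168312
  stratum 2: (1250/4000)²·1.0²/117 = 0.000834669
  stratum 3: (850/4000)²·0.3²/85 = 4.78125e-05
  stratum 4: (1100/4000)²·0.9²/65 = 0.000942404
V̂(ȳ_st) = 0.003508
SE(ȳ_st) = √0.003508 = 0.0592284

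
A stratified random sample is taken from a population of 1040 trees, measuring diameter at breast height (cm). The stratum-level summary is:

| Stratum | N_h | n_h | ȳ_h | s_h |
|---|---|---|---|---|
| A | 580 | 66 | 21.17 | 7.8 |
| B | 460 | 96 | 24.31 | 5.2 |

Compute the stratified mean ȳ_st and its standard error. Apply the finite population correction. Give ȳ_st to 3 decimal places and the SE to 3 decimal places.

ȳ_st = Σ W_h ȳ_h = (580·21.17 + 460·24.31)/1040 = 22.55885
V̂(ȳ_st) = Σ W_h² (1 − n_h/N_h) s_h²/n_h, with W_h = N_h/N and N = 1040:
  stratum A: (580/1040)²·(1 − 66/580)·7.8²/66 = 0.25408
  stratum B: (460/1040)²·(1 − 96/460)·5.2²/96 = 0.0436042
V̂(ȳ_st) = 0.297684
SE(ȳ_st) = √0.297684 = 0.545604

ȳ_st ≈ 22.559, SE ≈ 0.546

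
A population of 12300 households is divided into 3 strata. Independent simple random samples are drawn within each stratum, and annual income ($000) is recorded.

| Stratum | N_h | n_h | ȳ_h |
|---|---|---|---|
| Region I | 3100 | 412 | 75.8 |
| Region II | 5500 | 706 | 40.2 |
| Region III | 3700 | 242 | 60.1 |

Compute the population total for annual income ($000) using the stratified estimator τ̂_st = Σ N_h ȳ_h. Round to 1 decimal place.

τ̂_st = Σ N_h ȳ_h = 3100·75.8 + 5500·40.2 + 3700·60.1 = 678450.0

τ̂_st ≈ 678450.0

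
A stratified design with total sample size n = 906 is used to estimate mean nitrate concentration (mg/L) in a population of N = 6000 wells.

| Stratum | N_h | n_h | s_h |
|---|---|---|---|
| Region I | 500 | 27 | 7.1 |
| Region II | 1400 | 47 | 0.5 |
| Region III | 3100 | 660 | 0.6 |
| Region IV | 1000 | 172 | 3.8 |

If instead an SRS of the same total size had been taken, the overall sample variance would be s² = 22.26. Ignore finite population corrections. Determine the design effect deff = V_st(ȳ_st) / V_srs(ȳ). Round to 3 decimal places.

deff ≈ 0.640

V̂(ȳ_st) = Σ W_h² s_h²/n_h, with W_h = N_h/N and N = 6000:
  stratum Region I: (500/6000)²·7.1²/27 = 0.0129655
  stratum Region II: (1400/6000)²·0.5²/47 = 0.000289598
  stratum Region III: (3100/6000)²·0.6²/660 = 0.000145606
  stratum Region IV: (1000/6000)²·3.8²/172 = 0.00233204
V_st = 0.0157328
V_srs = s²/n = 22.26/906 = 0.0245695
deff = V_st / V_srs = 0.0157328/0.0245695 = 0.6403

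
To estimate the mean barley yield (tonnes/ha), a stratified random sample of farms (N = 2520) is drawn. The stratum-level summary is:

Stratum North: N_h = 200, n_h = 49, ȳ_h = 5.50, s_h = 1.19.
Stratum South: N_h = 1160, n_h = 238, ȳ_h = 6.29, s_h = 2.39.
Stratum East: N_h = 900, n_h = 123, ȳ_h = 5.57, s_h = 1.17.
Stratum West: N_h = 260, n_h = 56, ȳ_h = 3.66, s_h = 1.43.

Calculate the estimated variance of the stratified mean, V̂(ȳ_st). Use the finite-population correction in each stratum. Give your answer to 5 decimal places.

V̂(ȳ_st) ≈ 0.00571

V̂(ȳ_st) = Σ W_h² (1 − n_h/N_h) s_h²/n_h, with W_h = N_h/N and N = 2520:
  stratum North: (200/2520)²·(1 − 49/200)·1.19²/49 = 0.000137437
  stratum South: (1160/2520)²·(1 − 238/1160)·2.39²/238 = 0.0040421
  stratum East: (900/2520)²·(1 − 123/900)·1.17²/123 = 0.00122554
  stratum West: (260/2520)²·(1 − 56/260)·1.43²/56 = 0.000304991
V̂(ȳ_st) = 0.00571007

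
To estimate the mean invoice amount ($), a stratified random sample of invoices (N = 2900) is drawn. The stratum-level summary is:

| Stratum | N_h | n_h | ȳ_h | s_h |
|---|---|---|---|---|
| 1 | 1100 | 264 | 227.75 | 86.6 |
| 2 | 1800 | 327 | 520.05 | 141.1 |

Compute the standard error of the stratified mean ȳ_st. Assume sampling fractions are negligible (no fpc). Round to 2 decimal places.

SE(ȳ_st) ≈ 5.25

V̂(ȳ_st) = Σ W_h² s_h²/n_h, with W_h = N_h/N and N = 2900:
  stratum 1: (1100/2900)²·86.6²/264 = 4.08716
  stratum 2: (1800/2900)²·141.1²/327 = 23.4561
V̂(ȳ_st) = 27.5432
SE(ȳ_st) = √27.5432 = 5.24816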